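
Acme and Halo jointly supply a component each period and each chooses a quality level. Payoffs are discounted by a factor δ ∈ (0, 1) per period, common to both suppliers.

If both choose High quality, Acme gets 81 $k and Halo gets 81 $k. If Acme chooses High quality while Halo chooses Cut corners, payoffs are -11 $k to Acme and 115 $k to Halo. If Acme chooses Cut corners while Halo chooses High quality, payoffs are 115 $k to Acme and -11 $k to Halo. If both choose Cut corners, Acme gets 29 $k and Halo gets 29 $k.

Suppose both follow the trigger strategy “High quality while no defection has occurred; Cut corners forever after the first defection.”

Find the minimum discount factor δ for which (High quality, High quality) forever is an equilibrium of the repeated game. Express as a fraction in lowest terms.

One-period gain from deviating is 115 − 81 = 34. The loss is 81 − 29 = 52 in every subsequent period, with present value 52·δ/(1−δ).
Deviation is unprofitable when 52·δ/(1−δ) ≥ 34, i.e. δ/(1−δ) ≥ 17/26.
Equivalently δ ≥ 34/(34+52) = 17/43.

17/43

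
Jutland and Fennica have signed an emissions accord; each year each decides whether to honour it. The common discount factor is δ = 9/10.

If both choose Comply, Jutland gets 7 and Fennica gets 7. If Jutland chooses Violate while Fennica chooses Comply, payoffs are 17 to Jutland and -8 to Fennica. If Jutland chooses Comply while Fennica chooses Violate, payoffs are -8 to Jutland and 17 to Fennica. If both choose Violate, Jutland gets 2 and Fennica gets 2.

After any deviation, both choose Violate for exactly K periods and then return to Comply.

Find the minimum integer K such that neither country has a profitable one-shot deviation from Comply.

3

No profitable deviation requires (7−2)(δ+…+δ^K) ≥ 17−7, i.e. δ+…+δ^K ≥ 2 ≈ 2.0000.
With δ = 9/10, the partial sums are K=1: 0.9000, K=2: 1.7100, K=3: 2.4390.
K = 3 is the first length at which the sum reaches 2.0000.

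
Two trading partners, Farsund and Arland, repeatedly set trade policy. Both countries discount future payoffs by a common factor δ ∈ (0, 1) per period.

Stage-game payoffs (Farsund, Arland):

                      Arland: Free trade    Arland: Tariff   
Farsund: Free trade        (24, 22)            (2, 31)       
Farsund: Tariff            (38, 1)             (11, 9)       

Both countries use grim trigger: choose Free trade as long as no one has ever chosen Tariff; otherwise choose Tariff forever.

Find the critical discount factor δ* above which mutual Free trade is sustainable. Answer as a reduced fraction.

Farsund's threshold: (38−24)/(38−11) = 14/27.
Arland's threshold: (31−22)/(31−9) = 9/22.
14/27 > 9/22, so Farsund binds and δ* = 14/27.

14/27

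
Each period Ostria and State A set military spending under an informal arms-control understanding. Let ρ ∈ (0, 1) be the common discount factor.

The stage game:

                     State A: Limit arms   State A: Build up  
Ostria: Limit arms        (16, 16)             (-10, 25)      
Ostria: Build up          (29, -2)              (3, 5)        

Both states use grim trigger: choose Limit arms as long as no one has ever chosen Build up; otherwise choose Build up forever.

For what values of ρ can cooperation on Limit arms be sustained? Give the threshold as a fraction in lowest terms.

Ostria: cooperation gives 16 each period; deviation gives 29 once then 3 forever.
  16/(1−ρ) ≥ 29 + 3ρ/(1−ρ) ⇒ ρ ≥ 13/26 = 1/2.
State A: cooperation gives 16 each period; deviation gives 25 once then 5 forever.
  ρ ≥ 9/20.
Both must hold, so the binding constraint is Ostria's: ρ ≥ 1/2.

1/2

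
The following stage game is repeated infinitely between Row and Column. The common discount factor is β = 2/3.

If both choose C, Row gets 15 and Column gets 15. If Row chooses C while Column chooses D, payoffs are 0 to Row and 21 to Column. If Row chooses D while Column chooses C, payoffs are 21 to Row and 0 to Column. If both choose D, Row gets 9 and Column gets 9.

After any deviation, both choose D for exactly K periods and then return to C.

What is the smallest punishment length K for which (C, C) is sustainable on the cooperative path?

IC: β(1−β^K)/(1−β) ≥ (21−15)/(15−9) = 1.
With β = 2/3: need 1 − β^K ≥ 1·(1−2/3)/(2/3), i.e. β^K ≤ 0.5000.
Since (2/3)^1 = 0.6667 and (2/3)^2 = 0.4444, the smallest such K is 2.

2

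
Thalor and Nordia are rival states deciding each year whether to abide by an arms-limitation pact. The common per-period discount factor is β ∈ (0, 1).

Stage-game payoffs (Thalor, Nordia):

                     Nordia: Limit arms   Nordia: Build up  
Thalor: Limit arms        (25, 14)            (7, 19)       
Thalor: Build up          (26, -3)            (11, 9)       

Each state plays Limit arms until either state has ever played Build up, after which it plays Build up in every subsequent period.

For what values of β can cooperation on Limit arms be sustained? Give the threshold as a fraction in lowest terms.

For Thalor: deviation gain 26−25 = 1, per-period punishment loss 25−11 = 14. IC gives β ≥ 1/15.
For Nordia: gain 5, loss 5 per period, so β ≥ 5/10 = 1/2.
The tighter constraint is Nordia's, so cooperation needs β ≥ 1/2.

1/2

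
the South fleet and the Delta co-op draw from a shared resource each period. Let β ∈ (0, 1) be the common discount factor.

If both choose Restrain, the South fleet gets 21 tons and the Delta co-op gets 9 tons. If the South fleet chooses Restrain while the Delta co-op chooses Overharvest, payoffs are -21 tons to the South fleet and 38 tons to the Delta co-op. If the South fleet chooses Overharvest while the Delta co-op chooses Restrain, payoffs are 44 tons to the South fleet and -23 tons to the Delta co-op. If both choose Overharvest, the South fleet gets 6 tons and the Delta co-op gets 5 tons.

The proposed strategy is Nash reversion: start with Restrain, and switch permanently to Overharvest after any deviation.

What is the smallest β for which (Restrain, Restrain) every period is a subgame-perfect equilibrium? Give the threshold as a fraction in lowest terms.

For the South fleet: deviation gain 44−21 = 23, per-period punishment loss 21−6 = 15. IC gives β ≥ 23/38.
For the Delta co-op: gain 29, loss 4 per period, so β ≥ 29/33.
The tighter constraint is the Delta co-op's, so cooperation needs β ≥ 29/33.

29/33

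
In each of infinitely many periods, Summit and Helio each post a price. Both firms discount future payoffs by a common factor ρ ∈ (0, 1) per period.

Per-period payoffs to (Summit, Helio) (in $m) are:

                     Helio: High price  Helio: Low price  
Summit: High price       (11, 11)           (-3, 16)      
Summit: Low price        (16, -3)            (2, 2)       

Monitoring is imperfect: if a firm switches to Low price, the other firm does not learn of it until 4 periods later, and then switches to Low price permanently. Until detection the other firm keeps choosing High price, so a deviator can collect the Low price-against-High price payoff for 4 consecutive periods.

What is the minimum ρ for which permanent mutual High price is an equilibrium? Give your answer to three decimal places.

A deviator earns 16 for 4 periods, then 2 forever; cooperating earns 11 forever. Multiplying the IC by (1−ρ):
11 ≥ 16(1−ρ^4) + 2ρ^4, so 14·ρ^4 ≥ 5 and ρ^4 ≥ 5/14.
ρ ≥ (5/14)^(1/4) ≈ 0.773.

0.773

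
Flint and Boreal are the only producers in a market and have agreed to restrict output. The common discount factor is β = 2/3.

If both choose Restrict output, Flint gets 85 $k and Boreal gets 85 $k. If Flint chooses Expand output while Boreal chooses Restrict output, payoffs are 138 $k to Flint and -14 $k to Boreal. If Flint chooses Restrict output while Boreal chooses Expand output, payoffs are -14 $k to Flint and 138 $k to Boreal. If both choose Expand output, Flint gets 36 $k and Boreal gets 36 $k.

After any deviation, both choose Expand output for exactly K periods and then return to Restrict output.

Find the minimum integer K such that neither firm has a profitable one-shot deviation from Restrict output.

2

Need Σ_{k=1}^{K} β^k ≥ (138−85)/(85−36) = 1.0816 at β = 2/3.
At K = 1 the sum is 0.6667 < 1.0816; at K = 2 it is 1.1111 ≥ 1.0816.
So the minimum punishment length is K = 2.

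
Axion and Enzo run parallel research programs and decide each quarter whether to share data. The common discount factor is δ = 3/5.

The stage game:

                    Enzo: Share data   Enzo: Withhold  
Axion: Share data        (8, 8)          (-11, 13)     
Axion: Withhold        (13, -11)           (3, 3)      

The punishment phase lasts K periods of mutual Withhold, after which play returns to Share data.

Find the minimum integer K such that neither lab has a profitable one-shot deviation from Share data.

3

No profitable deviation requires (8−3)(δ+…+δ^K) ≥ 13−8, i.e. δ+…+δ^K ≥ 1 ≈ 1.0000.
With δ = 3/5, the partial sums are K=1: 0.6000, K=2: 0.9600, K=3: 1.1760.
K = 3 is the first length at which the sum reaches 1.0000.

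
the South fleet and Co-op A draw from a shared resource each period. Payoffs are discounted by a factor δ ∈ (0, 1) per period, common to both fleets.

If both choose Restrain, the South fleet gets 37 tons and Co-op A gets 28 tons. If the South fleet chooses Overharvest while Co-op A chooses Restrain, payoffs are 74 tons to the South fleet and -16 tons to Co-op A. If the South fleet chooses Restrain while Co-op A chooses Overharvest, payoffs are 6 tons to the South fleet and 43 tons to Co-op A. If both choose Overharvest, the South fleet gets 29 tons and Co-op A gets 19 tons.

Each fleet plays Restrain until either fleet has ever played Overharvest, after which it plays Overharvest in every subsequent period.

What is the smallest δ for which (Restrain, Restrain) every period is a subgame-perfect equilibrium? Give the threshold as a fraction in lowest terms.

37/45

For the South fleet: deviation gain 74−37 = 37, per-period punishment loss 37−29 = 8. IC gives δ ≥ 37/45.
For Co-op A: gain 15, loss 9 per period, so δ ≥ 15/24 = 5/8.
The tighter constraint is the South fleet's, so cooperation needs δ ≥ 37/45.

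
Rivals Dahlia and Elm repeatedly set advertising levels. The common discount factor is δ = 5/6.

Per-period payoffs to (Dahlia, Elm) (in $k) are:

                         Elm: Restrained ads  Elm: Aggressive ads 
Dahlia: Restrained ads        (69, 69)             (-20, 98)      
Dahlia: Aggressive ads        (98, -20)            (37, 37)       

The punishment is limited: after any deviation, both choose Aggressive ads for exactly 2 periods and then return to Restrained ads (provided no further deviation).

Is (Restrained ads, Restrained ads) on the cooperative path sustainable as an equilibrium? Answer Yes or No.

Yes

A one-shot deviation gives 98 now, then 37 for 2 periods, then back to 69.
Gain from deviating: (98−69) today; loss: (69−37) in each of the next 2 periods.
No-deviation condition: (69−37)(δ+…+δ^2) ≥ 98−69, i.e. δ+…+δ^2 ≥ 29/32.
At δ = 5/6: δ+…+δ^2 = 1.5278 ≥ 0.9062.
So cooperation is sustainable.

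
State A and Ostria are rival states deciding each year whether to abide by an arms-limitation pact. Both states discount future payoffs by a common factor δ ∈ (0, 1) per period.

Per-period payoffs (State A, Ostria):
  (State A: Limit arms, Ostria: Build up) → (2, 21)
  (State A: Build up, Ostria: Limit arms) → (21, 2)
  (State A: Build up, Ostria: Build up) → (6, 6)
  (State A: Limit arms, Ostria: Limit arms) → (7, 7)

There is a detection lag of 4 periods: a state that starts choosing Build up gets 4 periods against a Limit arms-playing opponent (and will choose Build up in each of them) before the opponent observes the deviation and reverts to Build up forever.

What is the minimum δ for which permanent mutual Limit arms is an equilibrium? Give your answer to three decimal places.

Deviating for the 4 undetected periods gains 21−7 = 14 per period over cooperation, then loses 7−6 = 1 per period forever once punishment starts.
Gain: 14(1 + δ + … + δ^3); loss: 1·δ^4/(1−δ).
No profitable deviation ⇔ 14(1−δ^4) ≤ 1·δ^4, i.e. δ^4 ≥ 14/(14+1) = 14/15.
Hence δ ≥ (14/15)^(1/4) ≈ 0.983.

0.983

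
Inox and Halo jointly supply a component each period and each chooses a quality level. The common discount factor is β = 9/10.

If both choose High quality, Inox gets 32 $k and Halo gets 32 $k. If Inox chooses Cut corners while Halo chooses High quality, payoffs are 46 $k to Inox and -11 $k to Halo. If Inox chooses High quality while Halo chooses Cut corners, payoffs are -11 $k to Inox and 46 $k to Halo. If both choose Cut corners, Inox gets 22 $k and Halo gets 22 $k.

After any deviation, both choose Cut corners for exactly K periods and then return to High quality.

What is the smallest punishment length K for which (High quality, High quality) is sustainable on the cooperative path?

2

Need Σ_{k=1}^{K} β^k ≥ (46−32)/(32−22) = 1.4000 at β = 9/10.
At K = 1 the sum is 0.9000 < 1.4000; at K = 2 it is 1.7100 ≥ 1.4000.
So the minimum punishment length is K = 2.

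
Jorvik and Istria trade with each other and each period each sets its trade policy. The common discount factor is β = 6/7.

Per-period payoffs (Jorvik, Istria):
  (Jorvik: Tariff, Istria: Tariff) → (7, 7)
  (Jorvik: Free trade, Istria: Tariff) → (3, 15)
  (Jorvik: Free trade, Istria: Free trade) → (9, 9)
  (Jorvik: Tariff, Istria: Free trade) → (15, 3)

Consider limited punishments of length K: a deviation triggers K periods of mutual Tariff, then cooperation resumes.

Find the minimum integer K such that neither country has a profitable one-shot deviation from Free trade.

5

Need Σ_{k=1}^{K} β^k ≥ (15−9)/(9−7) = 3.0000 at β = 6/7.
At K = 4 the sum is 2.7613 < 3.0000; at K = 5 it is 3.2240 ≥ 3.0000.
So the minimum punishment length is K = 5.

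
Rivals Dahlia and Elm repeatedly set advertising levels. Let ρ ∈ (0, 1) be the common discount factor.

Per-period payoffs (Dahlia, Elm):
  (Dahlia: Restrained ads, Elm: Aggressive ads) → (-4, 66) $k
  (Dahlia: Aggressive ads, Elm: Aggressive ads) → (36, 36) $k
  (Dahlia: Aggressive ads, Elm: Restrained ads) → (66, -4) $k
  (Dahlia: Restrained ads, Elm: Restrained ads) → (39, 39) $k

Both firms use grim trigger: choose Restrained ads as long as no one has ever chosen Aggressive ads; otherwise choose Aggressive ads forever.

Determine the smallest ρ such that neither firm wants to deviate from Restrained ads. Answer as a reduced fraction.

One-period gain from deviating is 66 − 39 = 27. The loss is 39 − 36 = 3 in every subsequent period, with present value 3·ρ/(1−ρ).
Deviation is unprofitable when 3·ρ/(1−ρ) ≥ 27, i.e. ρ/(1−ρ) ≥ 9.
Equivalently ρ ≥ 27/(27+3) = 9/10.

9/10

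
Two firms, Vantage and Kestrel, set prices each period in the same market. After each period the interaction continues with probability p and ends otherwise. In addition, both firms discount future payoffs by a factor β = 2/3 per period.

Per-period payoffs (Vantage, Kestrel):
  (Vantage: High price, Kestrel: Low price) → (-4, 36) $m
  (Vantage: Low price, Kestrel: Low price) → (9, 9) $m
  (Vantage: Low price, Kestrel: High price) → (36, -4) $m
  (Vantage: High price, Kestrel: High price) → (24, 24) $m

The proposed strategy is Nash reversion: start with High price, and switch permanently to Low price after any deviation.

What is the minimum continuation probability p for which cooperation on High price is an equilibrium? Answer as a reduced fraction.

With continuation probability p and discount β, the effective per-period discount factor is βp.
Grim-trigger IC: βp ≥ (36−24)/(36−9) = 4/9.
So p ≥ (4/9)/(2/3) = 2/3.

2/3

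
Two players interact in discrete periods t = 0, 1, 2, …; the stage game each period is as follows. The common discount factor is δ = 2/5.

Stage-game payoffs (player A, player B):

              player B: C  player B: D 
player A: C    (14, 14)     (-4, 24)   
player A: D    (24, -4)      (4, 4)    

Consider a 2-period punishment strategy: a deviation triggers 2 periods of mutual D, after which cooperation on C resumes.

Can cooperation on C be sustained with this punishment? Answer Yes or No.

No

IC: δ+…+δ^2 ≥ (24−14)/(14−4) = 1.
At δ = 2/5: partial sum = 0.5600 < 1.0000. Cooperation not sustainable.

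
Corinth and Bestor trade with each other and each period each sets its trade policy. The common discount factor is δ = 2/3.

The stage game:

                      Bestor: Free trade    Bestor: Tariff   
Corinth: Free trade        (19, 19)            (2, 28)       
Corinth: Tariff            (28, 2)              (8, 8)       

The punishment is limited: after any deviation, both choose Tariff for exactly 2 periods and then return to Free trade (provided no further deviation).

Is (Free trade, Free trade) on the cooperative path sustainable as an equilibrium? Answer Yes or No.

Yes

Comparing payoff streams over the 3 periods until play realigns: cooperate → 19(1+δ+…+δ^2); deviate → 28 + 8(δ+…+δ^2).
Cooperation is sustained iff (19−8)(δ+…+δ^2) ≥ 28−19.
δ+…+δ^2 = 2/3·(1−(2/3)^2)/(1−2/3) = 1.1111, and (28−19)/(19−8) = 0.8182.
1.1111 ≥ 0.8182, so cooperation is sustainable.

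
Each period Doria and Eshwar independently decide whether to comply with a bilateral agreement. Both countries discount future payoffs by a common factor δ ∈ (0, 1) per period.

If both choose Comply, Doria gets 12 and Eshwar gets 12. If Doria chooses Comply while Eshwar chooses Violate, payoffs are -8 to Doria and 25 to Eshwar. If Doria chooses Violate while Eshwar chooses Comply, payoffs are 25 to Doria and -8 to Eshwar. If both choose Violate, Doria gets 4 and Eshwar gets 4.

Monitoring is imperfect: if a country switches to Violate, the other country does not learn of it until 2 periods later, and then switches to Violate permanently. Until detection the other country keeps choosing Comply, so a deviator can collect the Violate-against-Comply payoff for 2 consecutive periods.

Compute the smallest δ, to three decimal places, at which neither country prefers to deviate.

0.787

Deviating for the 2 undetected periods gains 25−12 = 13 per period over cooperation, then loses 12−4 = 8 per period forever once punishment starts.
Gain: 13(1 + δ + … + δ^1); loss: 8·δ^2/(1−δ).
No profitable deviation ⇔ 13(1−δ^2) ≤ 8·δ^2, i.e. δ^2 ≥ 13/(13+8) = 13/21.
Hence δ ≥ (13/21)^(1/2) ≈ 0.787.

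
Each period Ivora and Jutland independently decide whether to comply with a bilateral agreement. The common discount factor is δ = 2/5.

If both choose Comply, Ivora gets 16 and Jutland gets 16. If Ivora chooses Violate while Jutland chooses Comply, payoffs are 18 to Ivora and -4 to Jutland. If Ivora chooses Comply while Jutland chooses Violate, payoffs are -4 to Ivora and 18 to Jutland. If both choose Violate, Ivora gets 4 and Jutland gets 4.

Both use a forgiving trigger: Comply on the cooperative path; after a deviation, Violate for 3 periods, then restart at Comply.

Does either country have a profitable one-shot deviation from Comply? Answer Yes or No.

IC: δ+…+δ^3 ≥ (18−16)/(16−4) = 1/6.
At δ = 2/5: partial sum = 0.6240 ≥ 0.1667. Cooperation sustainable.

No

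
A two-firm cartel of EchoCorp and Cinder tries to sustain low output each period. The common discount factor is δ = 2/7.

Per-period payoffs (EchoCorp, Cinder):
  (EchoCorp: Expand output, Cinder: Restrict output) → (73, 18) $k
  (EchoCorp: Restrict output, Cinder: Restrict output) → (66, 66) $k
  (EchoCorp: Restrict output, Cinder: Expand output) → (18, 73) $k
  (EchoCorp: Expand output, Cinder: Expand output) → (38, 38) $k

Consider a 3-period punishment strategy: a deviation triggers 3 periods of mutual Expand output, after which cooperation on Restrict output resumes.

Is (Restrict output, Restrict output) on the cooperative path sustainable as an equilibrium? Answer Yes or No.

Yes

Comparing payoff streams over the 4 periods until play realigns: cooperate → 66(1+δ+…+δ^3); deviate → 73 + 38(δ+…+δ^3).
Cooperation is sustained iff (66−38)(δ+…+δ^3) ≥ 73−66.
δ+…+δ^3 = 2/7·(1−(2/7)^3)/(1−2/7) = 0.3907, and (73−66)/(66−38) = 0.2500.
0.3907 ≥ 0.2500, so cooperation is sustainable.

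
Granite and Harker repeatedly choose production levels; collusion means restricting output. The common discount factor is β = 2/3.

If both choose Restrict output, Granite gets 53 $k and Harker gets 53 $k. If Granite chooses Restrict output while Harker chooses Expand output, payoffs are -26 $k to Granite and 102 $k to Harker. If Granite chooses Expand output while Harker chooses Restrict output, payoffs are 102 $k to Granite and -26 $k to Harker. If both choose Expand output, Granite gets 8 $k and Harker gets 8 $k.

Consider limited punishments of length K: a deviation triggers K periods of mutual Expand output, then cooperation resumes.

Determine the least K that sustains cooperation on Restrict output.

No profitable deviation requires (53−8)(β+…+β^K) ≥ 102−53, i.e. β+…+β^K ≥ 49/45 ≈ 1.0889.
With β = 2/3, the partial sums are K=1: 0.6667, K=2: 1.1111.
K = 2 is the first length at which the sum reaches 1.0889.

2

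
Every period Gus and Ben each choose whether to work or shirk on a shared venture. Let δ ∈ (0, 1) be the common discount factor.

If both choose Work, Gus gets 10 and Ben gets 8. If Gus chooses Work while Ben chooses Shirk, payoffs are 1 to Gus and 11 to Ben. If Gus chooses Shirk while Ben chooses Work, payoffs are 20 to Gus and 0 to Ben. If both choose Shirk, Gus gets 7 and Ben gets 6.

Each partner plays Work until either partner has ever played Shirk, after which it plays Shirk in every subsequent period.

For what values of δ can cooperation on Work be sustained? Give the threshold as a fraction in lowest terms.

10/13

Gus: cooperation gives 10 each period; deviation gives 20 once then 7 forever.
  10/(1−δ) ≥ 20 + 7δ/(1−δ) ⇒ δ ≥ 10/13.
Ben: cooperation gives 8 each period; deviation gives 11 once then 6 forever.
  δ ≥ 3/5.
Both must hold, so the binding constraint is Gus's: δ ≥ 10/13.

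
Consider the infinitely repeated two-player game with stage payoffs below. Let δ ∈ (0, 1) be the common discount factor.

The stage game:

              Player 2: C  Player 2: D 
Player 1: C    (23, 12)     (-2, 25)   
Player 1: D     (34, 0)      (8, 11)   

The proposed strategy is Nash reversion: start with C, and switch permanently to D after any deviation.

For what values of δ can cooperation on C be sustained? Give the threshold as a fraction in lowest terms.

Player 1: cooperation gives 23 each period; deviation gives 34 once then 8 forever.
  23/(1−δ) ≥ 34 + 8δ/(1−δ) ⇒ δ ≥ 11/26.
Player 2: cooperation gives 12 each period; deviation gives 25 once then 11 forever.
  δ ≥ 13/14.
Both must hold, so the binding constraint is Player 2's: δ ≥ 13/14.

13/14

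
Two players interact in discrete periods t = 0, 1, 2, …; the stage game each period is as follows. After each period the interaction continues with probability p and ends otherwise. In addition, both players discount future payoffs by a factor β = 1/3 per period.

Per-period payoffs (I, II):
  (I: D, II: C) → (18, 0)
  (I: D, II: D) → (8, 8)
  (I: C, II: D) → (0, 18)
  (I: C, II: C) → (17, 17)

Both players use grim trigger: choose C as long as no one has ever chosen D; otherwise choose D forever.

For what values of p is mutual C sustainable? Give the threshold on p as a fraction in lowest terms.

With continuation probability p and discount β, the effective per-period discount factor is βp.
Grim-trigger IC: βp ≥ (18−17)/(18−8) = 1/10.
So p ≥ (1/10)/(1/3) = 3/10.

3/10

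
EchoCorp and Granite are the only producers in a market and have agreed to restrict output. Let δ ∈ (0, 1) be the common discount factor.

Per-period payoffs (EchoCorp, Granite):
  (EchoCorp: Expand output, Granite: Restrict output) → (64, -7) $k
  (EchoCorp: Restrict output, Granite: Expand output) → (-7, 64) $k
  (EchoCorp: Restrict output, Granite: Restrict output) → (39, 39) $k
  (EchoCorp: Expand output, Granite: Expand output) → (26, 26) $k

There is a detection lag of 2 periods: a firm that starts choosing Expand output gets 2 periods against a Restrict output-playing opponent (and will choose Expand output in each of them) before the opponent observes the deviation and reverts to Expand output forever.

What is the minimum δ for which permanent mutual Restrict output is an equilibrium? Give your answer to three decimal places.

0.811

The best deviation is to choose Expand output for all 2 undetected periods, earning 64 each, then 26 forever once detected.
Deviation value: 64(1−δ^2)/(1−δ) + 26δ^2/(1−δ); cooperation value: 39/(1−δ).
IC: 39 ≥ 64(1−δ^2) + 26δ^2 = 64 − 38δ^2.
So δ^2 ≥ 25/38, giving δ ≥ (25/38)^(1/2) ≈ 0.811.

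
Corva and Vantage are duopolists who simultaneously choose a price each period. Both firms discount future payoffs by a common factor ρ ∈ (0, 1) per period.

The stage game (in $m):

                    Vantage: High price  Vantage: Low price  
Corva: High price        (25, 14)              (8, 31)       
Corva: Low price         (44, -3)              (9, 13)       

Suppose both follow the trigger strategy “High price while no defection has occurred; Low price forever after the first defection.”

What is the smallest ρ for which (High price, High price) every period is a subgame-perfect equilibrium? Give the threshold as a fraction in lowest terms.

17/18

Corva's threshold: (44−25)/(44−9) = 19/35.
Vantage's threshold: (31−14)/(31−13) = 17/18.
19/35 < 17/18, so Vantage binds and ρ* = 17/18.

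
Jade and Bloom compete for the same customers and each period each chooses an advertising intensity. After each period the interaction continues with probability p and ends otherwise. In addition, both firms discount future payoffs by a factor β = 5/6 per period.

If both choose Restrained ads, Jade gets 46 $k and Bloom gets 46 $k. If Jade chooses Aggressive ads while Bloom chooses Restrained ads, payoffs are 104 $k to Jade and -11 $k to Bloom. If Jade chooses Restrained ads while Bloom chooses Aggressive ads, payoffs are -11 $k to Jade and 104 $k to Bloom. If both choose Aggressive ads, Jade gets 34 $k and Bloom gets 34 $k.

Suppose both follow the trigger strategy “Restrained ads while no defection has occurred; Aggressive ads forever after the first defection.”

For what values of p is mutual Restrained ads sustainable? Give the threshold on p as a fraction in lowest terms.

Expected continuation weight on next period's payoff is β·p = 5/6·p, which plays the role of the discount factor.
Cooperation requires 5/6·p ≥ (104−46)/(104−34) = 29/35, hence p ≥ 174/175.

174/175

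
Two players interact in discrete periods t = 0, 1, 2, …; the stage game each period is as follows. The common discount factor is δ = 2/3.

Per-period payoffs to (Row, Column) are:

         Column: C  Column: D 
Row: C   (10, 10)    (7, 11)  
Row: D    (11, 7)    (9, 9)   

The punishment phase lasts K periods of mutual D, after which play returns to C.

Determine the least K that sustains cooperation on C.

2

No profitable deviation requires (10−9)(δ+…+δ^K) ≥ 11−10, i.e. δ+…+δ^K ≥ 1 ≈ 1.0000.
With δ = 2/3, the partial sums are K=1: 0.6667, K=2: 1.1111.
K = 2 is the first length at which the sum reaches 1.0000.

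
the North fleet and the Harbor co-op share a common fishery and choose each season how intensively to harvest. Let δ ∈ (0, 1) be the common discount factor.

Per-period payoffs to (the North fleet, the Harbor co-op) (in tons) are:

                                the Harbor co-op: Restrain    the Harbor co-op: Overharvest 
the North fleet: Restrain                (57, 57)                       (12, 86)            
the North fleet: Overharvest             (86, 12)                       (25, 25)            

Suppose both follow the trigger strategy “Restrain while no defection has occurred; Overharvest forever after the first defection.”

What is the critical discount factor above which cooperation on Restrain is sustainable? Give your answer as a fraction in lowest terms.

29/61

Cooperation forever yields 57 each period: 57/(1−δ).
Deviating yields 86 once, then 25 forever: 86 + 25δ/(1−δ).
No profitable deviation requires 57/(1−δ) ≥ 86 + 25δ/(1−δ).
Multiplying by (1−δ): 57 ≥ 86(1−δ) + 25δ = 86 − 61δ.
So 61δ ≥ 29, i.e. δ ≥ 29/61.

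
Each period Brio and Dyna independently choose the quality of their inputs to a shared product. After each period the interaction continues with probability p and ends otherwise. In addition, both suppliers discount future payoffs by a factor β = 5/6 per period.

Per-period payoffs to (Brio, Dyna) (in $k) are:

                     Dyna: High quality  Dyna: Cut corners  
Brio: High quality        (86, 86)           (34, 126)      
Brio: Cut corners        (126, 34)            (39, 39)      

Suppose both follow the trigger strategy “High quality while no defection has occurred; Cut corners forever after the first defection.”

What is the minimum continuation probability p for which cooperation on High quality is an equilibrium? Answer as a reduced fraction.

With continuation probability p and discount β, the effective per-period discount factor is βp.
Grim-trigger IC: βp ≥ (126−86)/(126−39) = 40/87.
So p ≥ (40/87)/(5/6) = 16/29.

16/29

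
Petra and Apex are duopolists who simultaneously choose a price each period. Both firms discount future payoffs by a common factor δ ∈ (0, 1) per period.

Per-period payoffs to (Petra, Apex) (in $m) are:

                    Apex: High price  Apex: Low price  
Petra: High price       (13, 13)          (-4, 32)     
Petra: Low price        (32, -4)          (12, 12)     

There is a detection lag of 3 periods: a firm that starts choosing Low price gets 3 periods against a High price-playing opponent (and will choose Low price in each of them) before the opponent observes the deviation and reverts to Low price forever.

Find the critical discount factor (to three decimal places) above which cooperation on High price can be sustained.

Deviating for the 3 undetected periods gains 32−13 = 19 per period over cooperation, then loses 13−12 = 1 per period forever once punishment starts.
Gain: 19(1 + δ + … + δ^2); loss: 1·δ^3/(1−δ).
No profitable deviation ⇔ 19(1−δ^3) ≤ 1·δ^3, i.e. δ^3 ≥ 19/(19+1) = 19/20.
Hence δ ≥ (19/20)^(1/3) ≈ 0.983.

0.983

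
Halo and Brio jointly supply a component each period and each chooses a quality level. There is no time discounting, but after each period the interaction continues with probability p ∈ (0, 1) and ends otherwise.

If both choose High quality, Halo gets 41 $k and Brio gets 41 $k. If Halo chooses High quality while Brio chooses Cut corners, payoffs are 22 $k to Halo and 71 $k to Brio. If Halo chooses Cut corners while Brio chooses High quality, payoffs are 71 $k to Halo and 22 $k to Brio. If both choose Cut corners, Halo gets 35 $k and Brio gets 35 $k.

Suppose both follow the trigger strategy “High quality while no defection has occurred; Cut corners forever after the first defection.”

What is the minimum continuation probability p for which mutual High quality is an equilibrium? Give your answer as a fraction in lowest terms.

5/6

With no time discounting, the continuation probability p plays the role of the discount factor.
Grim-trigger IC: 41/(1−p) ≥ 71 + 35p/(1−p) ⇒ p ≥ (71−41)/(71−35) = 5/6.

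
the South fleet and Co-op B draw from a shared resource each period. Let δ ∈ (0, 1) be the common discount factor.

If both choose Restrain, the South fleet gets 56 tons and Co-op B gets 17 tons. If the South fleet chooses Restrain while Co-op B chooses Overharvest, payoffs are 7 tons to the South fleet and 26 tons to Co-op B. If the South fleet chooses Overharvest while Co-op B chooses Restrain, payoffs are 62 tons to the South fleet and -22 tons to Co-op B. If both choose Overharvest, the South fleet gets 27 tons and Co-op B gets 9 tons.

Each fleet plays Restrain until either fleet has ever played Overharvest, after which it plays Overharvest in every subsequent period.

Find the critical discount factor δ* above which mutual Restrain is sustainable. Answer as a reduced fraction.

the South fleet's threshold: (62−56)/(62−27) = 6/35.
Co-op B's threshold: (26−17)/(26−9) = 9/17.
6/35 < 9/17, so Co-op B binds and δ* = 9/17.

9/17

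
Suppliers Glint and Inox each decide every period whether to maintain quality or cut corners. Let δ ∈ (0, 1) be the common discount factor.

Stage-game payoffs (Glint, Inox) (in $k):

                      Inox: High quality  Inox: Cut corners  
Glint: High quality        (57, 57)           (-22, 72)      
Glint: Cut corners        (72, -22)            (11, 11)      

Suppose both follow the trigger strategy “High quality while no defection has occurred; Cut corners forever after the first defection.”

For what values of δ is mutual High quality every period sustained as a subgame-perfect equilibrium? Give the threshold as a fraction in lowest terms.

15/61

Cooperation forever yields 57 each period: 57/(1−δ).
Deviating yields 72 once, then 11 forever: 72 + 11δ/(1−δ).
No profitable deviation requires 57/(1−δ) ≥ 72 + 11δ/(1−δ).
Multiplying by (1−δ): 57 ≥ 72(1−δ) + 11δ = 72 − 61δ.
So 61δ ≥ 15, i.e. δ ≥ 15/61.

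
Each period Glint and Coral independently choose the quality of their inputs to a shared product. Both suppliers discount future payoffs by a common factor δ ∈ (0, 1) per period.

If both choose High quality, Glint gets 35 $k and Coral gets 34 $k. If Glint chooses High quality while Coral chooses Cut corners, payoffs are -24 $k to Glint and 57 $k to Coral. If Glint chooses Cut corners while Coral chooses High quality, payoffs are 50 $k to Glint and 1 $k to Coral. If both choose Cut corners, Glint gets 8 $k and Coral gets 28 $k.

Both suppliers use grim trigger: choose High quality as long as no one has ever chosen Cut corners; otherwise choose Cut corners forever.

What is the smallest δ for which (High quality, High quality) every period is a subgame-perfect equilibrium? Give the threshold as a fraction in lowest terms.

Glint's threshold: (50−35)/(50−8) = 5/14.
Coral's threshold: (57−34)/(57−28) = 23/29.
5/14 < 23/29, so Coral binds and δ* = 23/29.

23/29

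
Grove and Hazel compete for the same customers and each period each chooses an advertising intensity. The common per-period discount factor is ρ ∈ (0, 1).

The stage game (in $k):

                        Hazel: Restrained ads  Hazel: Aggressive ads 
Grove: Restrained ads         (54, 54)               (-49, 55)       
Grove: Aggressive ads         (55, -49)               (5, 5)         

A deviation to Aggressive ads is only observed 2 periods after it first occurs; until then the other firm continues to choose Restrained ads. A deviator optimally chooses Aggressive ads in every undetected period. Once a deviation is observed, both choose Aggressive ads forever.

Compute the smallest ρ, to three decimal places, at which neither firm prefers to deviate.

Deviating for the 2 undetected periods gains 55−54 = 1 per period over cooperation, then loses 54−5 = 49 per period forever once punishment starts.
Gain: 1(1 + ρ + … + ρ^1); loss: 49·ρ^2/(1−ρ).
No profitable deviation ⇔ 1(1−ρ^2) ≤ 49·ρ^2, i.e. ρ^2 ≥ 1/(1+49) = 1/50.
Hence ρ ≥ (1/50)^(1/2) ≈ 0.141.

0.141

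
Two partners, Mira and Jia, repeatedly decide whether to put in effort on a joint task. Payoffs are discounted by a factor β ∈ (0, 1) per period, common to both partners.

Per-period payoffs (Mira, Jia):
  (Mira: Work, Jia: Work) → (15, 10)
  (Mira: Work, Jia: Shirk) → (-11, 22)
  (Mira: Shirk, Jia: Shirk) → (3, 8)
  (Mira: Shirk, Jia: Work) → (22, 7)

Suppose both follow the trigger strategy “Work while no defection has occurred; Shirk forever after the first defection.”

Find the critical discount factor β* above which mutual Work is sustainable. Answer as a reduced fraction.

6/7

Mira's threshold: (22−15)/(22−3) = 7/19.
Jia's threshold: (22−10)/(22−8) = 6/7.
7/19 < 6/7, so Jia binds and β* = 6/7.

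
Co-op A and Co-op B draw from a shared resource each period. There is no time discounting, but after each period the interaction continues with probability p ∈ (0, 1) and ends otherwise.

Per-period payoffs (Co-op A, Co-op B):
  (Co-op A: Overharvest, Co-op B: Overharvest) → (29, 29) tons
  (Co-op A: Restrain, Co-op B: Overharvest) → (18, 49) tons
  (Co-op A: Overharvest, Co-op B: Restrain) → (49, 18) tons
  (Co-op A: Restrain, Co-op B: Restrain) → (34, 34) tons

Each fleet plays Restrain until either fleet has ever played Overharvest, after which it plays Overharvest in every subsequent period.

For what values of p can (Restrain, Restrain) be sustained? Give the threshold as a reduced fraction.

3/4

Expected cooperation value is 34 + p·34 + p²·34 + … = 34/(1−p); deviation gives 49 + p·29/(1−p).
34 ≥ 49(1−p) + 29p ⇒ 20p ≥ 15 ⇒ p ≥ 15/20 = 3/4.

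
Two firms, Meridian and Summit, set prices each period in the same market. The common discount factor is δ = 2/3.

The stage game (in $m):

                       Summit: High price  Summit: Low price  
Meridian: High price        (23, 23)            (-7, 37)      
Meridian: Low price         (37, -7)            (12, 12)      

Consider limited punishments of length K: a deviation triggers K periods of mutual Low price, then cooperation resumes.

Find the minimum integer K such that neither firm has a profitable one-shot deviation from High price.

3

No profitable deviation requires (23−12)(δ+…+δ^K) ≥ 37−23, i.e. δ+…+δ^K ≥ 14/11 ≈ 1.2727.
With δ = 2/3, the partial sums are K=1: 0.6667, K=2: 1.1111, K=3: 1.4074.
K = 3 is the first length at which the sum reaches 1.2727.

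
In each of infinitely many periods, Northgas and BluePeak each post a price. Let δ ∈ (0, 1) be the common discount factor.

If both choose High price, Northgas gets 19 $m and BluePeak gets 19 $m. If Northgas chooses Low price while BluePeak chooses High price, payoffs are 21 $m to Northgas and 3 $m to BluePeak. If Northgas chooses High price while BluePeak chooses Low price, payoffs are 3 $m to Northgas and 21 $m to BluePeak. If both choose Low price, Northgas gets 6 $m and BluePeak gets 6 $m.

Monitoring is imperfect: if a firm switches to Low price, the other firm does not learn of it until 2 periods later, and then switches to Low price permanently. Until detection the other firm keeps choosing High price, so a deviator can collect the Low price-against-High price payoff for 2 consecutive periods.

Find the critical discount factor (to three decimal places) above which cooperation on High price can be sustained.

The best deviation is to choose Low price for all 2 undetected periods, earning 21 each, then 6 forever once detected.
Deviation value: 21(1−δ^2)/(1−δ) + 6δ^2/(1−δ); cooperation value: 19/(1−δ).
IC: 19 ≥ 21(1−δ^2) + 6δ^2 = 21 − 15δ^2.
So δ^2 ≥ 2/15, giving δ ≥ (2/15)^(1/2) ≈ 0.365.

0.365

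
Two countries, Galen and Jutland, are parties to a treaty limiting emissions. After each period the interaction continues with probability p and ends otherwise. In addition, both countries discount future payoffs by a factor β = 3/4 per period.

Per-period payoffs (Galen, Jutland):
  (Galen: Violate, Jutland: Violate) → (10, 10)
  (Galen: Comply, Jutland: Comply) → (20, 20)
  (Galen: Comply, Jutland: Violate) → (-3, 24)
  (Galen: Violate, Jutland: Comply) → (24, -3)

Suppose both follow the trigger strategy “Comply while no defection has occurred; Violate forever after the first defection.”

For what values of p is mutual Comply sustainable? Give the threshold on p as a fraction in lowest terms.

Expected continuation weight on next period's payoff is β·p = 3/4·p, which plays the role of the discount factor.
Cooperation requires 3/4·p ≥ (24−20)/(24−10) = 2/7, hence p ≥ 8/21.

8/21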